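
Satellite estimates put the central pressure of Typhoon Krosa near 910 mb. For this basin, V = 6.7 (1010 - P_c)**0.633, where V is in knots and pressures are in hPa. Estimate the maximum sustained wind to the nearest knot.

ΔP = 1010 − 910 = 100 mb.
100^0.633 ≈ 18.450.
V ≈ 6.7 × 18.450 ≈ 123.6 kt.

124 kt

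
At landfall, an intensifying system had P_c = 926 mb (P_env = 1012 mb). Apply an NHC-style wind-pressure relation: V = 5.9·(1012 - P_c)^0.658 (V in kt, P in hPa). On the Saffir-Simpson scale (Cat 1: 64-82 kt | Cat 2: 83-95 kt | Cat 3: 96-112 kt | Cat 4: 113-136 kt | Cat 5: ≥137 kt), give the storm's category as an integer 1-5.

ΔP = 1012 − 926 = 86 mb.
V ≈ 5.9 × 86^0.658 = 5.9 × 18.75 ≈ 111 kt.
111 kt falls in the Category 3 band.

3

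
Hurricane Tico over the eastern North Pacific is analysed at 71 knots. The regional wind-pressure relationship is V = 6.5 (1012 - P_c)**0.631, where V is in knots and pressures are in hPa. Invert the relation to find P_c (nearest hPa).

968 hPa

ΔP = (V / 6.5)^(1/0.631) = (71/6.5)^1.585.
71/6.5 = 10.923; 10.923^1.585 ≈ 44.21 hPa.
P_c = 1012 − 44.21 = 967.79 ≈ 968 hPa.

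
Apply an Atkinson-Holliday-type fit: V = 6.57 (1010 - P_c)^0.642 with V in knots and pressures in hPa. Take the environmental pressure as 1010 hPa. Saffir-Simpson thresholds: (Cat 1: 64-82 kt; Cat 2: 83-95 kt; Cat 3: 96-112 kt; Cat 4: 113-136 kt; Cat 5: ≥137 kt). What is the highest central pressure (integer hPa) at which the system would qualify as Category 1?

975 hPa

Category 1 begins at V = 64 kt.
Required ΔP = (64/6.57)^(1/0.642) = 9.741^1.558 ≈ 34.67 hPa.
P_c ≤ 1010 − 34.67 = 975.33, so the highest integer P_c is 975 hPa.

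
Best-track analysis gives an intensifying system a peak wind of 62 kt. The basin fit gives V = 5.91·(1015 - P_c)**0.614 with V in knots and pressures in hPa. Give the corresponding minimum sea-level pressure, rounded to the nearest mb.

969 mb

ΔP = (V / 5.91)^(1/0.614) = (62/5.91)^1.629.
62/5.91 = 10.491; 10.491^1.629 ≈ 45.98 mb.
P_c = 1015 − 45.98 = 969.02 ≈ 969 mb.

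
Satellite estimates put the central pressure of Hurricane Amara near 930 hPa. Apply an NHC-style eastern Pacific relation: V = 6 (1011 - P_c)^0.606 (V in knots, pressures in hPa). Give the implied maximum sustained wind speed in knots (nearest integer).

ΔP = 1011 − 930 = 81 hPa.
81^0.606 ≈ 14.340.
V ≈ 6 × 14.340 ≈ 86.0 kt.

86 kt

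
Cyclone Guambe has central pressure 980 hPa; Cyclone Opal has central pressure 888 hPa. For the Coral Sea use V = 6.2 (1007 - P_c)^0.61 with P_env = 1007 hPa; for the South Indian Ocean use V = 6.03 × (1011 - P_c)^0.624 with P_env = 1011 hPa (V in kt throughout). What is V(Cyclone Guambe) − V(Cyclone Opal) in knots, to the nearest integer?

-75 kt

Cyclone Guambe: ΔP = 27; V ≈ 6.2 × 27^0.61 ≈ 46.29 kt.
Cyclone Opal: ΔP = 123; V ≈ 6.03 × 123^0.624 ≈ 121.46 kt.
Difference ≈ 46.29 − 121.46 = -75.17 → -75 kt.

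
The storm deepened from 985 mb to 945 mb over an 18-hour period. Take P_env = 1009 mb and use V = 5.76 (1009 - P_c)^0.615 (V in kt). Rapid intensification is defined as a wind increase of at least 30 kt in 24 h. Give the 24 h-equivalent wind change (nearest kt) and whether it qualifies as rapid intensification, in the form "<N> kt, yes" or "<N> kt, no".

45 kt, yes

V₁: ΔP = 24, V ≈ 5.76 × 24^0.615 ≈ 40.67 kt.
V₂: ΔP = 64, V ≈ 5.76 × 64^0.615 ≈ 74.34 kt.
ΔV over 18 h = 33.67 kt → 24 h equivalent = 33.67 × 24/18 ≈ 44.89 kt.
45 kt ≥ 30 kt ⇒ rapid intensification.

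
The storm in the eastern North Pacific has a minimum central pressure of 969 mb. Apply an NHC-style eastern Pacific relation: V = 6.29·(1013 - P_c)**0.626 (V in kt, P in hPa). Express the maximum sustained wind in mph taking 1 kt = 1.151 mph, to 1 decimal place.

ΔP = 1013 − 969 = 44 mb.
V ≈ 6.29 × 44^0.626 = 6.29 × 10.686 ≈ 67.213 kt.
67.213 × 1.151 ≈ 77.36 mph → 77.4 mph.

77.4 mph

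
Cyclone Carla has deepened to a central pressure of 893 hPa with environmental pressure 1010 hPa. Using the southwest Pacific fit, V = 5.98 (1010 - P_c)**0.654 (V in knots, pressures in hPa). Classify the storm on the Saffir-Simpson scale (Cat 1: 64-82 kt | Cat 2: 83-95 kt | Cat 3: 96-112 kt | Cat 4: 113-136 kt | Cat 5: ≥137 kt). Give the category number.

4

ΔP = 1010 − 893 = 117 hPa.
V ≈ 5.98 × 117^0.654 = 5.98 × 22.52 ≈ 135 kt.
135 kt falls in the Category 4 band.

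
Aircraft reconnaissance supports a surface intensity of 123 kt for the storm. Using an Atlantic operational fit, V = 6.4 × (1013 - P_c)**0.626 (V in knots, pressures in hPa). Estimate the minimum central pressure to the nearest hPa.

901 hPa

ΔP = (V / 6.4)^(1/0.626) = (123/6.4)^1.597.
123/6.4 = 19.219; 19.219^1.597 ≈ 112.38 hPa.
P_c = 1013 − 112.38 = 900.62 ≈ 901 hPa.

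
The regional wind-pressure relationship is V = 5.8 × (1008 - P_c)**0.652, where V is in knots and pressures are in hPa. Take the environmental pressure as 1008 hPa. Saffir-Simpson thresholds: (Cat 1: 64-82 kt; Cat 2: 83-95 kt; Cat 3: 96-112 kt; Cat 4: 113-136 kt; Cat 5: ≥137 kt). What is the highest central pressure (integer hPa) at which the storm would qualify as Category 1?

Category 1 begins at V = 64 kt.
Required ΔP = (64/5.8)^(1/0.652) = 11.034^1.534 ≈ 39.75 hPa.
P_c ≤ 1008 − 39.75 = 968.25, so the highest integer P_c is 968 hPa.

968 hPa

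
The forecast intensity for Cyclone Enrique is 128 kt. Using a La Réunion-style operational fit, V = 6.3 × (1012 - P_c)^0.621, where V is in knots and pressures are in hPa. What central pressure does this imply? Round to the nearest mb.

884 mb

ΔP = (V / 6.3)^(1/0.621) = (128/6.3)^1.610.
128/6.3 = 20.317; 20.317^1.610 ≈ 127.66 mb.
P_c = 1012 − 127.66 = 884.34 ≈ 884 mb.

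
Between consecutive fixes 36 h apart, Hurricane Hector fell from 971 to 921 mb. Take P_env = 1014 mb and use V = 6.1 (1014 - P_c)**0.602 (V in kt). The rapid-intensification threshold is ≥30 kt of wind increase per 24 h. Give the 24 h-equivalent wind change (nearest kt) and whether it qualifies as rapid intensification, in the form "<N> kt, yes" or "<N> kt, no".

23 kt, no

V₁: ΔP = 43, V ≈ 6.1 × 43^0.602 ≈ 58.71 kt.
V₂: ΔP = 93, V ≈ 6.1 × 93^0.602 ≈ 93.40 kt.
ΔV over 36 h = 34.69 kt → 24 h equivalent = 34.69 × 24/36 ≈ 23.13 kt.
23 kt < 30 kt ⇒ not rapid intensification.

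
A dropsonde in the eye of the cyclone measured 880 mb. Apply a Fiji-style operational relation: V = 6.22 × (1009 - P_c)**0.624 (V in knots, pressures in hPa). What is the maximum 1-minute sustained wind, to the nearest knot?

129 kt

ΔP = 1009 − 880 = 129 mb.
129^0.624 ≈ 20.750.
V ≈ 6.22 × 20.750 ≈ 129.1 kt.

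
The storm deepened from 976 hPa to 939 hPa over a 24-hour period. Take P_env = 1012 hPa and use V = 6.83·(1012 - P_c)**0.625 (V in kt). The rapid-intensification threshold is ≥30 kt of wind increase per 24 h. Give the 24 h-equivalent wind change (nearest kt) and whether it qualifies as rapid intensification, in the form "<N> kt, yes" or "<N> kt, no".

V₁: ΔP = 36, V ≈ 6.83 × 36^0.625 ≈ 64.14 kt.
V₂: ΔP = 73, V ≈ 6.83 × 73^0.625 ≈ 99.77 kt.
ΔV over 24 h = 35.63 kt → 24 h equivalent = 35.63 × 24/24 ≈ 35.63 kt.
36 kt ≥ 30 kt ⇒ rapid intensification.

36 kt, yes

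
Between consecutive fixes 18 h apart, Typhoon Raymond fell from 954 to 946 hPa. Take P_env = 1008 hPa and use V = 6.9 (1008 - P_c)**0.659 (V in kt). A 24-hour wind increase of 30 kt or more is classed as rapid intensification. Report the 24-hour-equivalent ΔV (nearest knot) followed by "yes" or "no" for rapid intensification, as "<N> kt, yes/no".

12 kt, no

V₁: ΔP = 54, V ≈ 6.9 × 54^0.659 ≈ 95.61 kt.
V₂: ΔP = 62, V ≈ 6.9 × 62^0.659 ≈ 104.72 kt.
ΔV over 18 h = 9.11 kt → 24 h equivalent = 9.11 × 24/18 ≈ 12.15 kt.
12 kt < 30 kt ⇒ not rapid intensification.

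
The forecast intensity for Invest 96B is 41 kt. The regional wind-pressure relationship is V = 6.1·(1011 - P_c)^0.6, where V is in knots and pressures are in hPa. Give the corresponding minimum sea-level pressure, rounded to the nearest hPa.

ΔP = (V / 6.1)^(1/0.6) = (41/6.1)^1.667.
41/6.1 = 6.721; 6.721^1.667 ≈ 23.94 hPa.
P_c = 1011 − 23.94 = 987.06 ≈ 987 hPa.

987 hPa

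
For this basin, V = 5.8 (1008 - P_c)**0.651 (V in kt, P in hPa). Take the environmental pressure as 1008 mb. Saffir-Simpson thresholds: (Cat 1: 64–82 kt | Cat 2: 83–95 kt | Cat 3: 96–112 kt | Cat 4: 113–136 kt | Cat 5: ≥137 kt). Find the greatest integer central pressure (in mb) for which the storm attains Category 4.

912 mb

Category 4 begins at V = 113 kt.
Required ΔP = (113/5.8)^(1/0.651) = 19.483^1.536 ≈ 95.73 mb.
P_c ≤ 1008 − 95.73 = 912.27, so the highest integer P_c is 912 mb.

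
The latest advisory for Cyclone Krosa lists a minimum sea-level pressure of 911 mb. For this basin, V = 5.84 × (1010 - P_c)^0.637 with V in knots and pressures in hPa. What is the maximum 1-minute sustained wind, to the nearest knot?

109 kt

ΔP = 1010 − 911 = 99 mb.
99^0.637 ≈ 18.673.
V ≈ 5.84 × 18.673 ≈ 109.1 kt.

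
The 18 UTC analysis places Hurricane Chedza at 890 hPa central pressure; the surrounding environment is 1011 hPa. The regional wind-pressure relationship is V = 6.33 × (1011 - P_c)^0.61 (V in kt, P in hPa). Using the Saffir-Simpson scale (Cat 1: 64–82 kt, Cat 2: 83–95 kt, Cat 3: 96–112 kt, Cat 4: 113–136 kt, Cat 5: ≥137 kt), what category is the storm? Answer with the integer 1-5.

ΔP = 1011 − 890 = 121 hPa.
V ≈ 6.33 × 121^0.61 = 6.33 × 18.64 ≈ 118 kt.
118 kt falls in the Category 4 band.

4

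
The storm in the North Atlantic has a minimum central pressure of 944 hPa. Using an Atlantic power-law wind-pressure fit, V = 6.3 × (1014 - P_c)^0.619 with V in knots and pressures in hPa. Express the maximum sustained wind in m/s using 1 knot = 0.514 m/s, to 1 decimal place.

ΔP = 1014 − 944 = 70 hPa.
V ≈ 6.3 × 70^0.619 = 6.3 × 13.871 ≈ 87.389 kt.
87.389 × 0.514 ≈ 44.92 m/s → 44.9 m/s.

44.9 m/s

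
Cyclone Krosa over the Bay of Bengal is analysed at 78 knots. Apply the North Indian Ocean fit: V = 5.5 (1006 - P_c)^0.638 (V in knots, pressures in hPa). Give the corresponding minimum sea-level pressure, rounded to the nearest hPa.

ΔP = (V / 5.5)^(1/0.638) = (78/5.5)^1.567.
78/5.5 = 14.182; 14.182^1.567 ≈ 63.86 hPa.
P_c = 1006 − 63.86 = 942.14 ≈ 942 hPa.

942 hPa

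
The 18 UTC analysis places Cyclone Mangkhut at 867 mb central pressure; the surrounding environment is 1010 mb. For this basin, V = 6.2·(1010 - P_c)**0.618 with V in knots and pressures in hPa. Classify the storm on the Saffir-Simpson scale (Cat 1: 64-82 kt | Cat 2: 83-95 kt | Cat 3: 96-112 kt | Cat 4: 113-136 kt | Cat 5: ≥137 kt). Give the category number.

ΔP = 1010 − 867 = 143 mb.
V ≈ 6.2 × 143^0.618 = 6.2 × 21.48 ≈ 133 kt.
133 kt falls in the Category 4 band.

4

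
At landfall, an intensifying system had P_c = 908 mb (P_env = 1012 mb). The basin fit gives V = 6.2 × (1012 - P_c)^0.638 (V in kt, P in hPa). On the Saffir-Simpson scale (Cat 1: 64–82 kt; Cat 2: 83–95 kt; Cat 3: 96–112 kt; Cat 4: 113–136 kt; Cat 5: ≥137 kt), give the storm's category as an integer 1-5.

4

ΔP = 1012 − 908 = 104 mb.
V ≈ 6.2 × 104^0.638 = 6.2 × 19.36 ≈ 120 kt.
120 kt falls in the Category 4 band.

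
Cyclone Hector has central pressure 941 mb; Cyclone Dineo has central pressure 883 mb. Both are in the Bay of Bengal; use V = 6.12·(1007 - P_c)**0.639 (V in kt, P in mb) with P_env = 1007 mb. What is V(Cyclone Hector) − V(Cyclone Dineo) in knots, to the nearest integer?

-44 kt

Cyclone Hector: ΔP = 66; V ≈ 6.12 × 66^0.639 ≈ 89.01 kt.
Cyclone Dineo: ΔP = 124; V ≈ 6.12 × 124^0.639 ≈ 133.18 kt.
Difference ≈ 89.01 − 133.18 = -44.17 → -44 kt.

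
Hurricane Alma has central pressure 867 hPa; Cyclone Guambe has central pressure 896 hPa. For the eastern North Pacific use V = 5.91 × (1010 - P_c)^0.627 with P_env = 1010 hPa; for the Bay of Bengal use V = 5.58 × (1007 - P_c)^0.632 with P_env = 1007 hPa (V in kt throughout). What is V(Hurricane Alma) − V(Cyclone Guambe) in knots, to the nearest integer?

23 kt

Hurricane Alma: ΔP = 143; V ≈ 5.91 × 143^0.627 ≈ 132.73 kt.
Cyclone Guambe: ΔP = 111; V ≈ 5.58 × 111^0.632 ≈ 109.47 kt.
Difference ≈ 132.73 − 109.47 = 23.26 → 23 kt.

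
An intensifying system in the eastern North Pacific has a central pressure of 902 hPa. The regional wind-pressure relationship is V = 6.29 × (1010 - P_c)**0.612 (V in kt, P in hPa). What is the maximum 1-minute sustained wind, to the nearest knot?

ΔP = 1010 − 902 = 108 hPa.
108^0.612 ≈ 17.557.
V ≈ 6.29 × 17.557 ≈ 110.4 kt.

110 kt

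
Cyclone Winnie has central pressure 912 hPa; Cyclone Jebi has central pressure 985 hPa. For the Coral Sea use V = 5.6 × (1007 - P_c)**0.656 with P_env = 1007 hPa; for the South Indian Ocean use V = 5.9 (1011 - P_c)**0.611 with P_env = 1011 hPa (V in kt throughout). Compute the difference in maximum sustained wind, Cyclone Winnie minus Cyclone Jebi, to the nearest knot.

Cyclone Winnie: ΔP = 95; V ≈ 5.6 × 95^0.656 ≈ 111.06 kt.
Cyclone Jebi: ΔP = 26; V ≈ 5.9 × 26^0.611 ≈ 43.19 kt.
Difference ≈ 111.06 − 43.19 = 67.87 → 68 kt.

68 kt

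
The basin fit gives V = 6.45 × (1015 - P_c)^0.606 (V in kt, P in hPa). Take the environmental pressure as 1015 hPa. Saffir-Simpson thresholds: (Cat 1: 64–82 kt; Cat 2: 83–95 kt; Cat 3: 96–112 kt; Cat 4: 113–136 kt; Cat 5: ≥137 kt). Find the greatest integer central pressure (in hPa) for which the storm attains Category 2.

Category 2 begins at V = 83 kt.
Required ΔP = (83/6.45)^(1/0.606) = 12.868^1.650 ≈ 67.75 hPa.
P_c ≤ 1015 − 67.75 = 947.25, so the highest integer P_c is 947 hPa.

947 hPa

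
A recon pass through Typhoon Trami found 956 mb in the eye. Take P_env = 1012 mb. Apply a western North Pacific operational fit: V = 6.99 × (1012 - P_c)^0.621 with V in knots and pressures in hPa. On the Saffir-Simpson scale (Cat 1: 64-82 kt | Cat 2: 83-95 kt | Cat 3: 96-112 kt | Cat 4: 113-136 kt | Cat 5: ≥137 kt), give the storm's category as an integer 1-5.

ΔP = 1012 − 956 = 56 mb.
V ≈ 6.99 × 56^0.621 = 6.99 × 12.18 ≈ 85 kt.
85 kt falls in the Category 2 band.

2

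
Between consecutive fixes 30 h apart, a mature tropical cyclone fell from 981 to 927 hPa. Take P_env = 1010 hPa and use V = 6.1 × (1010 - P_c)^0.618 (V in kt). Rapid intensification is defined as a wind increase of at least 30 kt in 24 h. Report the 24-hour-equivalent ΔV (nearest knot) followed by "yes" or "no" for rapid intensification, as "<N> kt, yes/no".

V₁: ΔP = 29, V ≈ 6.1 × 29^0.618 ≈ 48.88 kt.
V₂: ΔP = 83, V ≈ 6.1 × 83^0.618 ≈ 93.61 kt.
ΔV over 30 h = 44.73 kt → 24 h equivalent = 44.73 × 24/30 ≈ 35.78 kt.
36 kt ≥ 30 kt ⇒ rapid intensification.

36 kt, yes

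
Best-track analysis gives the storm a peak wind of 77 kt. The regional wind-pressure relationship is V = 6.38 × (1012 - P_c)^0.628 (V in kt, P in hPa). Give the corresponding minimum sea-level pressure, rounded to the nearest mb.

ΔP = (V / 6.38)^(1/0.628) = (77/6.38)^1.592.
77/6.38 = 12.069; 12.069^1.592 ≈ 52.77 mb.
P_c = 1012 − 52.77 = 959.23 ≈ 959 mb.

959 mb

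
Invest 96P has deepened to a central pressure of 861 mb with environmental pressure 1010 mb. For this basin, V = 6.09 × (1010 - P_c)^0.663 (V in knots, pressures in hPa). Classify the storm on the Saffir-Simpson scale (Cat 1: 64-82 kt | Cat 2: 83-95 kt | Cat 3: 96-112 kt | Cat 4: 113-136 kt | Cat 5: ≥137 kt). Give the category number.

ΔP = 1010 − 861 = 149 mb.
V ≈ 6.09 × 149^0.663 = 6.09 × 27.59 ≈ 168 kt.
168 kt falls in the Category 5 band.

5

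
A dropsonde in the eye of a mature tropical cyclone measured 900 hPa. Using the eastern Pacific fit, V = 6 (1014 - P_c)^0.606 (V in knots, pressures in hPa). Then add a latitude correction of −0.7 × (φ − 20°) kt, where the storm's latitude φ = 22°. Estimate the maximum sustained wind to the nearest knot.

104 kt

ΔP = 1014 − 900 = 114 hPa.
114^0.606 ≈ 17.639.
V ≈ 6 × 17.639 ≈ 105.8 kt.
Latitude correction: −0.7 × (22 − 20) = -1.4 kt.
Corrected V ≈ 104.4 kt → 104 kt.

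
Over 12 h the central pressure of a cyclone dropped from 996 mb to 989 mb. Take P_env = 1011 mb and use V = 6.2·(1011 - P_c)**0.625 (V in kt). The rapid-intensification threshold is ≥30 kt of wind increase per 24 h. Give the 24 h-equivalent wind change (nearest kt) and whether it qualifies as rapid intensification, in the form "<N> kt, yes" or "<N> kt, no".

V₁: ΔP = 15, V ≈ 6.2 × 15^0.625 ≈ 33.69 kt.
V₂: ΔP = 22, V ≈ 6.2 × 22^0.625 ≈ 42.80 kt.
ΔV over 12 h = 9.11 kt → 24 h equivalent = 9.11 × 24/12 ≈ 18.22 kt.
18 kt < 30 kt ⇒ not rapid intensification.

18 kt, no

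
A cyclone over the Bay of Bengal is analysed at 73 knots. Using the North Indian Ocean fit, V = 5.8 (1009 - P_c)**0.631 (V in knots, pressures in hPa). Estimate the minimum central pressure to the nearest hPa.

954 hPa

ΔP = (V / 5.8)^(1/0.631) = (73/5.8)^1.585.
73/5.8 = 12.586; 12.586^1.585 ≈ 55.35 hPa.
P_c = 1009 − 55.35 = 953.65 ≈ 954 hPa.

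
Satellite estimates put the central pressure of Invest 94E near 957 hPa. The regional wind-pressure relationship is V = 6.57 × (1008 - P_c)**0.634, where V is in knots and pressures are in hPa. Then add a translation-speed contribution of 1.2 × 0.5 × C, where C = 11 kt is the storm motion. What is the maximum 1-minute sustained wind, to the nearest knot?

ΔP = 1008 − 957 = 51 hPa.
51^0.634 ≈ 12.095.
V ≈ 6.57 × 12.095 ≈ 79.5 kt.
Translation term: 1.2 × 0.5 × 11 = 6.6 kt.
Corrected V ≈ 86.1 kt → 86 kt.

86 kt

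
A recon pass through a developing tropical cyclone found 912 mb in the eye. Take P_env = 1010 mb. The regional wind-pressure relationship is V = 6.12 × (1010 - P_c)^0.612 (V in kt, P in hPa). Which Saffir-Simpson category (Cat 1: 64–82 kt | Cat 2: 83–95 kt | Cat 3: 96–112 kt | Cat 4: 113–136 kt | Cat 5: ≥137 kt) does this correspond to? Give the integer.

ΔP = 1010 − 912 = 98 mb.
V ≈ 6.12 × 98^0.612 = 6.12 × 16.54 ≈ 101 kt.
101 kt falls in the Category 3 band.

3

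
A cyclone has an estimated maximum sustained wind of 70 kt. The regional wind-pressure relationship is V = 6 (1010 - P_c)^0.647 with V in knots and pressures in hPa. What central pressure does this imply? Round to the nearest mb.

ΔP = (V / 6)^(1/0.647) = (70/6)^1.546.
70/6 = 11.667; 11.667^1.546 ≈ 44.57 mb.
P_c = 1010 − 44.57 = 965.43 ≈ 965 mb.

965 mb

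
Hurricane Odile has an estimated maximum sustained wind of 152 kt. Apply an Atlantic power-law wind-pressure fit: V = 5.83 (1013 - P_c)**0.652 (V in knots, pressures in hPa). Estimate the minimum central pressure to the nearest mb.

ΔP = (V / 5.83)^(1/0.652) = (152/5.83)^1.534.
152/5.83 = 26.072; 26.072^1.534 ≈ 148.61 mb.
P_c = 1013 − 148.61 = 864.39 ≈ 864 mb.

864 mb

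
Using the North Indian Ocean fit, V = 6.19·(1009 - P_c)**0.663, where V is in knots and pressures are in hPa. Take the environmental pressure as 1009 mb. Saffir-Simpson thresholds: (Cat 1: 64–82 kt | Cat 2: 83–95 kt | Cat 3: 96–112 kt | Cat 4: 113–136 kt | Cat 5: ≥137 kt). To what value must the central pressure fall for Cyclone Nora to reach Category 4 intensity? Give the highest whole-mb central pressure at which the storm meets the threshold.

Category 4 begins at V = 113 kt.
Required ΔP = (113/6.19)^(1/0.663) = 18.255^1.508 ≈ 79.90 mb.
P_c ≤ 1009 − 79.90 = 929.10, so the highest integer P_c is 929 mb.

929 mb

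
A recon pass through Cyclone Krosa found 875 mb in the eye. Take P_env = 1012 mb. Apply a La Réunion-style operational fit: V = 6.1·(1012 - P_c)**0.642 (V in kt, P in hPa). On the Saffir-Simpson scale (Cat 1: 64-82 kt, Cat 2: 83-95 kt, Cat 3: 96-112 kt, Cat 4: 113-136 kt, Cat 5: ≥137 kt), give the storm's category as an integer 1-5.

5

ΔP = 1012 − 875 = 137 mb.
V ≈ 6.1 × 137^0.642 = 6.1 × 23.54 ≈ 144 kt.
144 kt falls in the Category 5 band.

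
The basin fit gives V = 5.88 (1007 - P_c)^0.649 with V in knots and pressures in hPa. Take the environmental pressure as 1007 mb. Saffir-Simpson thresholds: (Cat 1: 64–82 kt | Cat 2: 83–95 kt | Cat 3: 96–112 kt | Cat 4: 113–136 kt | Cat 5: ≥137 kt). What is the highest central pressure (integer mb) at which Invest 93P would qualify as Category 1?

967 mb

Category 1 begins at V = 64 kt.
Required ΔP = (64/5.88)^(1/0.649) = 10.884^1.541 ≈ 39.59 mb.
P_c ≤ 1007 − 39.59 = 967.41, so the highest integer P_c is 967 mb.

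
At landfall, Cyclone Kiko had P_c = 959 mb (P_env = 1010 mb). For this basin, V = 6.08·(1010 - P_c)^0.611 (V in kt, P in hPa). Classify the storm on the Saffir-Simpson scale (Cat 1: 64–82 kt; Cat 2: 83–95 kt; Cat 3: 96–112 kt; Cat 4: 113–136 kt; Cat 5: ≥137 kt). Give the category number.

1

ΔP = 1010 − 959 = 51 mb.
V ≈ 6.08 × 51^0.611 = 6.08 × 11.05 ≈ 67 kt.
67 kt falls in the Category 1 band.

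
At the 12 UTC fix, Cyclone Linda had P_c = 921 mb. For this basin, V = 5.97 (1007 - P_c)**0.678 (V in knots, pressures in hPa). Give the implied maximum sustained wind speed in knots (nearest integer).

122 kt

ΔP = 1007 − 921 = 86 mb.
86^0.678 ≈ 20.492.
V ≈ 5.97 × 20.492 ≈ 122.3 kt.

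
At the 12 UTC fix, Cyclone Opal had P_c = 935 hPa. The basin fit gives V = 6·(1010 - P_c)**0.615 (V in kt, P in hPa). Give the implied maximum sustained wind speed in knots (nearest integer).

ΔP = 1010 − 935 = 75 hPa.
75^0.615 ≈ 14.229.
V ≈ 6 × 14.229 ≈ 85.4 kt.

85 kt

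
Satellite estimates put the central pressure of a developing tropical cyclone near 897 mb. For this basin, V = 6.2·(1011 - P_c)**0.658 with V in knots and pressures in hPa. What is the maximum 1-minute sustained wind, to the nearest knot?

140 kt

ΔP = 1011 − 897 = 114 mb.
114^0.658 ≈ 22.565.
V ≈ 6.2 × 22.565 ≈ 139.9 kt.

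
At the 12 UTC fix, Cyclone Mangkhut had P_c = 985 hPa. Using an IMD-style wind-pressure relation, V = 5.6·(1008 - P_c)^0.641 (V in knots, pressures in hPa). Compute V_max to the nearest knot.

42 kt

ΔP = 1008 − 985 = 23 hPa.
23^0.641 ≈ 7.462.
V ≈ 5.6 × 7.462 ≈ 41.8 kt.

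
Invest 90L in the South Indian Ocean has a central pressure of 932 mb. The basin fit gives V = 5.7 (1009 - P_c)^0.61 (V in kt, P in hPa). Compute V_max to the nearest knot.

ΔP = 1009 − 932 = 77 mb.
77^0.61 ≈ 14.150.
V ≈ 5.7 × 14.150 ≈ 80.7 kt.

81 kt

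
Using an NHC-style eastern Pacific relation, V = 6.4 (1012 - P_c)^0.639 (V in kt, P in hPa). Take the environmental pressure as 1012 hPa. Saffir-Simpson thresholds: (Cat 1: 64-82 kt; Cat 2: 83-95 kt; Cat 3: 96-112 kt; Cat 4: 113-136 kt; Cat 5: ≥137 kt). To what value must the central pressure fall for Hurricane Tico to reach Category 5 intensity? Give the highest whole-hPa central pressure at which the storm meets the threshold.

891 hPa

Category 5 begins at V = 137 kt.
Required ΔP = (137/6.4)^(1/0.639) = 21.406^1.565 ≈ 120.84 hPa.
P_c ≤ 1012 − 120.84 = 891.16, so the highest integer P_c is 891 hPa.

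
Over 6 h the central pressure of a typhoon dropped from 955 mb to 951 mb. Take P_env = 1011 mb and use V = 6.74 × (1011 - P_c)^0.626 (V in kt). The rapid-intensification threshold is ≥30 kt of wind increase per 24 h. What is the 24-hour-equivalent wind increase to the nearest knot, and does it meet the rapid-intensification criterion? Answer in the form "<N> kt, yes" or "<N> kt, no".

V₁: ΔP = 56, V ≈ 6.74 × 56^0.626 ≈ 83.76 kt.
V₂: ΔP = 60, V ≈ 6.74 × 60^0.626 ≈ 87.45 kt.
ΔV over 6 h = 3.69 kt → 24 h equivalent = 3.69 × 24/6 ≈ 14.76 kt.
15 kt < 30 kt ⇒ not rapid intensification.

15 kt, no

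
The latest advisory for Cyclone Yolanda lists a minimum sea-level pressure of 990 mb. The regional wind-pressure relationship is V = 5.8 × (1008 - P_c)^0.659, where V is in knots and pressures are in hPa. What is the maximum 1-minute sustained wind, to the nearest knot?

ΔP = 1008 − 990 = 18 mb.
18^0.659 ≈ 6.718.
V ≈ 5.8 × 6.718 ≈ 39.0 kt.

39 kt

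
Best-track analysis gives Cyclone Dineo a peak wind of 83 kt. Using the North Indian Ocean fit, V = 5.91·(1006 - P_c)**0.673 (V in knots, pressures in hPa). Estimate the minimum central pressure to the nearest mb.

955 mb

ΔP = (V / 5.91)^(1/0.673) = (83/5.91)^1.486.
83/5.91 = 14.044; 14.044^1.486 ≈ 50.70 mb.
P_c = 1006 − 50.70 = 955.30 ≈ 955 mb.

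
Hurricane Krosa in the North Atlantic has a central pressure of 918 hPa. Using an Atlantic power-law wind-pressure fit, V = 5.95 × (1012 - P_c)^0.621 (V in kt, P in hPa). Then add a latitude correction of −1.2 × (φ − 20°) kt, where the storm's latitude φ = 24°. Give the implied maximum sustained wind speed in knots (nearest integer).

95 kt

ΔP = 1012 − 918 = 94 hPa.
94^0.621 ≈ 16.800.
V ≈ 5.95 × 16.800 ≈ 100.0 kt.
Latitude correction: −1.2 × (24 − 20) = -4.8 kt.
Corrected V ≈ 95.2 kt → 95 kt.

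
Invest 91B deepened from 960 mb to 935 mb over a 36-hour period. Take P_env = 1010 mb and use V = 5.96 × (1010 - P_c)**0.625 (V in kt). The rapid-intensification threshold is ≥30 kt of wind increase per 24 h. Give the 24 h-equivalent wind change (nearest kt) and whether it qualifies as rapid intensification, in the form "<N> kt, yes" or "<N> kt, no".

V₁: ΔP = 50, V ≈ 5.96 × 50^0.625 ≈ 68.72 kt.
V₂: ΔP = 75, V ≈ 5.96 × 75^0.625 ≈ 88.54 kt.
ΔV over 36 h = 19.82 kt → 24 h equivalent = 19.82 × 24/36 ≈ 13.21 kt.
13 kt < 30 kt ⇒ not rapid intensification.

13 kt, no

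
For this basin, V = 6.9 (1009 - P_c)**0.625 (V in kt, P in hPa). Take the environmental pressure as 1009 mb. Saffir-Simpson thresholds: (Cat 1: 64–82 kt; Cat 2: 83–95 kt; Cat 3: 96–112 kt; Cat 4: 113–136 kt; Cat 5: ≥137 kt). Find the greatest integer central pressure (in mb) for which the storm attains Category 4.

921 mb

Category 4 begins at V = 113 kt.
Required ΔP = (113/6.9)^(1/0.625) = 16.377^1.600 ≈ 87.65 mb.
P_c ≤ 1009 − 87.65 = 921.35, so the highest integer P_c is 921 mb.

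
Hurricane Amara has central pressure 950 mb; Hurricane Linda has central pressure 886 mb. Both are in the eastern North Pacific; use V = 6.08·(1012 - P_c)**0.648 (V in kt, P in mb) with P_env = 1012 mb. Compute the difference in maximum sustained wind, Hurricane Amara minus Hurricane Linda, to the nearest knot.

Hurricane Amara: ΔP = 62; V ≈ 6.08 × 62^0.648 ≈ 88.18 kt.
Hurricane Linda: ΔP = 126; V ≈ 6.08 × 126^0.648 ≈ 139.62 kt.
Difference ≈ 88.18 − 139.62 = -51.44 → -51 kt.

-51 kt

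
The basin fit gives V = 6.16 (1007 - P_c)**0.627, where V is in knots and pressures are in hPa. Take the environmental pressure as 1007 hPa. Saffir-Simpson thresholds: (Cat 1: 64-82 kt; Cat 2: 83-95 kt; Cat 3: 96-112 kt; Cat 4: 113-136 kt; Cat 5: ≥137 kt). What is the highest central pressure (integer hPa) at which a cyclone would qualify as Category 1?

965 hPa

Category 1 begins at V = 64 kt.
Required ΔP = (64/6.16)^(1/0.627) = 10.390^1.595 ≈ 41.82 hPa.
P_c ≤ 1007 − 41.82 = 965.18, so the highest integer P_c is 965 hPa.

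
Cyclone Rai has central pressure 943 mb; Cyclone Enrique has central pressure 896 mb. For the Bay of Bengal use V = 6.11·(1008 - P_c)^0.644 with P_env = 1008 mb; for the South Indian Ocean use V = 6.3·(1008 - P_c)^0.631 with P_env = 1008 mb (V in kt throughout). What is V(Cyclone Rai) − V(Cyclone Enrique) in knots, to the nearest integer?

-34 kt

Cyclone Rai: ΔP = 65; V ≈ 6.11 × 65^0.644 ≈ 89.86 kt.
Cyclone Enrique: ΔP = 112; V ≈ 6.3 × 112^0.631 ≈ 123.71 kt.
Difference ≈ 89.86 − 123.71 = -33.85 → -34 kt.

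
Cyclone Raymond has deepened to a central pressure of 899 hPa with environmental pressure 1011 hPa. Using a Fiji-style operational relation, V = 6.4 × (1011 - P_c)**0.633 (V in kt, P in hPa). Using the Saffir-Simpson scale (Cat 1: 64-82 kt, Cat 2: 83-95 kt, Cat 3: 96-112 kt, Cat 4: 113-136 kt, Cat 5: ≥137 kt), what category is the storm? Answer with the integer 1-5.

4

ΔP = 1011 − 899 = 112 hPa.
V ≈ 6.4 × 112^0.633 = 6.4 × 19.82 ≈ 127 kt.
127 kt falls in the Category 4 band.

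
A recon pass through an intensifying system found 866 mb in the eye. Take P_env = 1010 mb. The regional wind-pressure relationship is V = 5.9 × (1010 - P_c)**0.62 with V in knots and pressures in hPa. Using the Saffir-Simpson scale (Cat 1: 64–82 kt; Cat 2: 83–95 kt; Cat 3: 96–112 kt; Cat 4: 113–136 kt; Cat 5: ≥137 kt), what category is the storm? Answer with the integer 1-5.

4

ΔP = 1010 − 866 = 144 mb.
V ≈ 5.9 × 144^0.62 = 5.9 × 21.79 ≈ 129 kt.
129 kt falls in the Category 4 band.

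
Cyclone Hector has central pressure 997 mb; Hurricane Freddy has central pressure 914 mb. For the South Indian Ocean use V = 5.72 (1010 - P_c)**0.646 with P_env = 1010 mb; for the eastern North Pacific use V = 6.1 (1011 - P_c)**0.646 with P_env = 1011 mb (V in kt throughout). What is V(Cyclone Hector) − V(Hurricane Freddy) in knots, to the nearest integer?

Cyclone Hector: ΔP = 13; V ≈ 5.72 × 13^0.646 ≈ 29.99 kt.
Hurricane Freddy: ΔP = 97; V ≈ 6.1 × 97^0.646 ≈ 117.16 kt.
Difference ≈ 29.99 − 117.16 = -87.17 → -87 kt.

-87 kt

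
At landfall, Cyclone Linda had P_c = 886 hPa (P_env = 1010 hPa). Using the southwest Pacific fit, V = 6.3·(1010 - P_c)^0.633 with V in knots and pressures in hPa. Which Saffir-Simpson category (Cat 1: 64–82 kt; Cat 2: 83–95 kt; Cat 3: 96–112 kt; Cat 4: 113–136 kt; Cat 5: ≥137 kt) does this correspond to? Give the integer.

4

ΔP = 1010 − 886 = 124 hPa.
V ≈ 6.3 × 124^0.633 = 6.3 × 21.14 ≈ 133 kt.
133 kt falls in the Category 4 band.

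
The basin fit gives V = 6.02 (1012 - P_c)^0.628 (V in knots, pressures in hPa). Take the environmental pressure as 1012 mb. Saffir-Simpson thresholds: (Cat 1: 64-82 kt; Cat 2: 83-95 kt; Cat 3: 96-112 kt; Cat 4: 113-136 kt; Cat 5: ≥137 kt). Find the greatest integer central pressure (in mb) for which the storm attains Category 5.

Category 5 begins at V = 137 kt.
Required ΔP = (137/6.02)^(1/0.628) = 22.757^1.592 ≈ 144.89 mb.
P_c ≤ 1012 − 144.89 = 867.11, so the highest integer P_c is 867 mb.

867 mb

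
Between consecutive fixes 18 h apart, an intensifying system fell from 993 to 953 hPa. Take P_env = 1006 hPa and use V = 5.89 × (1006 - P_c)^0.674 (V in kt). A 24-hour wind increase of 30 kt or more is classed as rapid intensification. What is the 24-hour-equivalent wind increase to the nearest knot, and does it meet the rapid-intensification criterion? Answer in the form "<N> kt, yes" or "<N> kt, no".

V₁: ΔP = 13, V ≈ 5.89 × 13^0.674 ≈ 33.18 kt.
V₂: ΔP = 53, V ≈ 5.89 × 53^0.674 ≈ 85.56 kt.
ΔV over 18 h = 52.38 kt → 24 h equivalent = 52.38 × 24/18 ≈ 69.84 kt.
70 kt ≥ 30 kt ⇒ rapid intensification.

70 kt, yes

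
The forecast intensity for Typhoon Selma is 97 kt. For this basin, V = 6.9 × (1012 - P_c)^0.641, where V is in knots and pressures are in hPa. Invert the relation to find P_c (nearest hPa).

ΔP = (V / 6.9)^(1/0.641) = (97/6.9)^1.560.
97/6.9 = 14.058; 14.058^1.560 ≈ 61.78 hPa.
P_c = 1012 − 61.78 = 950.22 ≈ 950 hPa.

950 hPa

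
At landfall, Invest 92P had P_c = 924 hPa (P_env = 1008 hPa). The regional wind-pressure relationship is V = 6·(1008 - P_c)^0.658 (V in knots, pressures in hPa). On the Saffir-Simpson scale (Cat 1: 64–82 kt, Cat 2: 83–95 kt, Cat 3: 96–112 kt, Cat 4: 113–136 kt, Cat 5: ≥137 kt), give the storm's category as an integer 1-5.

3

ΔP = 1008 − 924 = 84 hPa.
V ≈ 6 × 84^0.658 = 6 × 18.46 ≈ 111 kt.
111 kt falls in the Category 3 band.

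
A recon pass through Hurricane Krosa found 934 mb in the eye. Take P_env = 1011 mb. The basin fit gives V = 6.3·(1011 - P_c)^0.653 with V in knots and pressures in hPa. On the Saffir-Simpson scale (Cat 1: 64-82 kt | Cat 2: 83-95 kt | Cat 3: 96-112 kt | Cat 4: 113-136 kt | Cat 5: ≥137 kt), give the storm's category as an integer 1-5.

3

ΔP = 1011 − 934 = 77 mb.
V ≈ 6.3 × 77^0.653 = 6.3 × 17.06 ≈ 107 kt.
107 kt falls in the Category 3 band.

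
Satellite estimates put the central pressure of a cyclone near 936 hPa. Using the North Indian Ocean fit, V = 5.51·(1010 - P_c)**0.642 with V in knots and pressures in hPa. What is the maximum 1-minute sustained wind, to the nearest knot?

87 kt

ΔP = 1010 − 936 = 74 hPa.
74^0.642 ≈ 15.851.
V ≈ 5.51 × 15.851 ≈ 87.3 kt.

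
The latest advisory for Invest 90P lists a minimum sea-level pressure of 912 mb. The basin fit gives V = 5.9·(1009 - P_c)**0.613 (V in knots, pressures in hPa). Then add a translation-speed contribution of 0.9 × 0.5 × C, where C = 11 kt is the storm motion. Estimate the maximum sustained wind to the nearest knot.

102 kt

ΔP = 1009 − 912 = 97 mb.
97^0.613 ≈ 16.515.
V ≈ 5.9 × 16.515 ≈ 97.4 kt.
Translation term: 0.9 × 0.5 × 11 = 4.95 kt.
Corrected V ≈ 102.35 kt → 102 kt.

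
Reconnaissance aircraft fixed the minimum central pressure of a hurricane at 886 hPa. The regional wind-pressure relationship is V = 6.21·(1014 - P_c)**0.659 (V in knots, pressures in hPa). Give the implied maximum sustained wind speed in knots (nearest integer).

152 kt

ΔP = 1014 − 886 = 128 hPa.
128^0.659 ≈ 24.471.
V ≈ 6.21 × 24.471 ≈ 152.0 kt.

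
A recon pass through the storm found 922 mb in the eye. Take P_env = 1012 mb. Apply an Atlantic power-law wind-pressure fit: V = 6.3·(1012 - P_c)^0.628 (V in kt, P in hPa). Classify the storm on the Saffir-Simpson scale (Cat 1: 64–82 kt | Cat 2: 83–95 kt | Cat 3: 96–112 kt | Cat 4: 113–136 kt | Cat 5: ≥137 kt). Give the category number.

ΔP = 1012 − 922 = 90 mb.
V ≈ 6.3 × 90^0.628 = 6.3 × 16.88 ≈ 106 kt.
106 kt falls in the Category 3 band.

3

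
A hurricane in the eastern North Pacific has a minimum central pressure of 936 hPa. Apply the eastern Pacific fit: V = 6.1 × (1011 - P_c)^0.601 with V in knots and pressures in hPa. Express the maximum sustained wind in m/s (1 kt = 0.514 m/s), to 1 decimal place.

42.0 m/s

ΔP = 1011 − 936 = 75 hPa.
V ≈ 6.1 × 75^0.601 = 6.1 × 13.394 ≈ 81.704 kt.
81.704 × 0.514 ≈ 42.00 m/s → 42.0 m/s.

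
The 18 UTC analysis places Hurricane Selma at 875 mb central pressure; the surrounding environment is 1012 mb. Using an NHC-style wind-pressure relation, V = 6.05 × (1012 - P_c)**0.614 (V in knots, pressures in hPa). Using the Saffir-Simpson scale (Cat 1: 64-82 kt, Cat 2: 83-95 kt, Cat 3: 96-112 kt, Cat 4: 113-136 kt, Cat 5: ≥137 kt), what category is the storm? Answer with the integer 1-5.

ΔP = 1012 − 875 = 137 mb.
V ≈ 6.05 × 137^0.614 = 6.05 × 20.51 ≈ 124 kt.
124 kt falls in the Category 4 band.

4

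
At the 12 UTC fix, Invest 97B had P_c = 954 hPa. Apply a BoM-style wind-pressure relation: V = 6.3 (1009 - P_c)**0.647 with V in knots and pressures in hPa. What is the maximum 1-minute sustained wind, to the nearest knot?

84 kt

ΔP = 1009 − 954 = 55 hPa.
55^0.647 ≈ 13.366.
V ≈ 6.3 × 13.366 ≈ 84.2 kt.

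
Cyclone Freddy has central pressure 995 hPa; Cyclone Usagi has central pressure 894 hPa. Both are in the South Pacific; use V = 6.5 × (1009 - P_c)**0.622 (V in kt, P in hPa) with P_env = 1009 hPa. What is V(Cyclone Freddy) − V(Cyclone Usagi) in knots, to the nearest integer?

Cyclone Freddy: ΔP = 14; V ≈ 6.5 × 14^0.622 ≈ 33.56 kt.
Cyclone Usagi: ΔP = 115; V ≈ 6.5 × 115^0.622 ≈ 124.36 kt.
Difference ≈ 33.56 − 124.36 = -90.80 → -91 kt.

-91 kt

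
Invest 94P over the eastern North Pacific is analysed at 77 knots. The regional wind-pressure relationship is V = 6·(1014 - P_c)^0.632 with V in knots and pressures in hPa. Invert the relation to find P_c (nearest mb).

957 mb

ΔP = (V / 6)^(1/0.632) = (77/6)^1.582.
77/6 = 12.833; 12.833^1.582 ≈ 56.72 mb.
P_c = 1014 − 56.72 = 957.28 ≈ 957 mb.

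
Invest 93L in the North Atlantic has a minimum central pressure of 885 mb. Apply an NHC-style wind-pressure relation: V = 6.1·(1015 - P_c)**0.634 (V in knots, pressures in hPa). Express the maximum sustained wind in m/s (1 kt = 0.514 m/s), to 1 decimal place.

68.6 m/s

ΔP = 1015 − 885 = 130 mb.
V ≈ 6.1 × 130^0.634 = 6.1 × 21.890 ≈ 133.527 kt.
133.527 × 0.514 ≈ 68.63 m/s → 68.6 m/s.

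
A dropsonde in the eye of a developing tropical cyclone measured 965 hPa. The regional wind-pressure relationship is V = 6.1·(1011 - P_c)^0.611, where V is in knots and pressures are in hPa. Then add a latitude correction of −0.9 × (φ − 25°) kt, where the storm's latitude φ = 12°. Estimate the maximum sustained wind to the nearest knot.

ΔP = 1011 − 965 = 46 hPa.
46^0.611 ≈ 10.374.
V ≈ 6.1 × 10.374 ≈ 63.3 kt.
Latitude correction: −0.9 × (12 − 25) = 11.7 kt.
Corrected V ≈ 75 kt → 75 kt.

75 kt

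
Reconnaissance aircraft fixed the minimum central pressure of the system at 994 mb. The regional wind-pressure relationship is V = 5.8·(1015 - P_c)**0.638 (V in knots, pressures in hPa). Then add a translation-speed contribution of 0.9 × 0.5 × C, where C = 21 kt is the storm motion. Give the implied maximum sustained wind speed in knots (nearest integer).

50 kt

ΔP = 1015 − 994 = 21 mb.
21^0.638 ≈ 6.976.
V ≈ 5.8 × 6.976 ≈ 40.5 kt.
Translation term: 0.9 × 0.5 × 21 = 9.45 kt.
Corrected V ≈ 49.95 kt → 50 kt.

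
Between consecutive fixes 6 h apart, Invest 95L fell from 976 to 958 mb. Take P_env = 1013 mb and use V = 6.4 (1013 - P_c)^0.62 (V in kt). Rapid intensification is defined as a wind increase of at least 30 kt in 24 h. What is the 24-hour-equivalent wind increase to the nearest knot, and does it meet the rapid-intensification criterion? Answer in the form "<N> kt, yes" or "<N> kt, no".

67 kt, yes

V₁: ΔP = 37, V ≈ 6.4 × 37^0.62 ≈ 60.04 kt.
V₂: ΔP = 55, V ≈ 6.4 × 55^0.62 ≈ 76.77 kt.
ΔV over 6 h = 16.73 kt → 24 h equivalent = 16.73 × 24/6 ≈ 66.92 kt.
67 kt ≥ 30 kt ⇒ rapid intensification.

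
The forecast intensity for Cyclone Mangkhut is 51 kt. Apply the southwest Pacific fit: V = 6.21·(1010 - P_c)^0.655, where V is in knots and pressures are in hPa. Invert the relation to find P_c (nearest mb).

ΔP = (V / 6.21)^(1/0.655) = (51/6.21)^1.527.
51/6.21 = 8.213; 8.213^1.527 ≈ 24.90 mb.
P_c = 1010 − 24.90 = 985.10 ≈ 985 mb.

985 mb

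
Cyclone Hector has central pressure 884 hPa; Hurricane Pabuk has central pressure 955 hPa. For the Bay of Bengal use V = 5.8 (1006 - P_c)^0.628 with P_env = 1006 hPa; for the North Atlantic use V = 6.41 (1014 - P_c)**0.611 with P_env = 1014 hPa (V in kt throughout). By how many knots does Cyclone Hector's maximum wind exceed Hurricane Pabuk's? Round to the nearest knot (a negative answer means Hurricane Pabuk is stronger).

41 kt

Cyclone Hector: ΔP = 122; V ≈ 5.8 × 122^0.628 ≈ 118.48 kt.
Hurricane Pabuk: ΔP = 59; V ≈ 6.41 × 59^0.611 ≈ 77.42 kt.
Difference ≈ 118.48 − 77.42 = 41.06 → 41 kt.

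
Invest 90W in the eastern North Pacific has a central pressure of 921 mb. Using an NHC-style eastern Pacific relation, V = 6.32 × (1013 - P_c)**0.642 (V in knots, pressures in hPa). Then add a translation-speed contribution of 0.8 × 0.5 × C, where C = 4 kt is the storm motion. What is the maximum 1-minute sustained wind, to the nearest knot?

117 kt

ΔP = 1013 − 921 = 92 mb.
92^0.642 ≈ 18.229.
V ≈ 6.32 × 18.229 ≈ 115.2 kt.
Translation term: 0.8 × 0.5 × 4 = 1.6 kt.
Corrected V ≈ 116.8 kt → 117 kt.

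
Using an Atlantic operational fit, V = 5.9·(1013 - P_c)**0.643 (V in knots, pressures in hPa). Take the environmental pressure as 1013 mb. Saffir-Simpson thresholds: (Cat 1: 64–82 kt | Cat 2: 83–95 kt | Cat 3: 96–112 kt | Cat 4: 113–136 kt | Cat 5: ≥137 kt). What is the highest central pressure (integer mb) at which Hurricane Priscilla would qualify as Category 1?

Category 1 begins at V = 64 kt.
Required ΔP = (64/5.9)^(1/0.643) = 10.847^1.555 ≈ 40.75 mb.
P_c ≤ 1013 − 40.75 = 972.25, so the highest integer P_c is 972 mb.

972 mb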